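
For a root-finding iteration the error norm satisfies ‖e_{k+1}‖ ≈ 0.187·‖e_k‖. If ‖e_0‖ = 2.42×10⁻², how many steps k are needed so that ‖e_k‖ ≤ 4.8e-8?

After k steps, ‖e_k‖ ≈ 2.42×10⁻²·0.187^k.
Need 0.187^k ≤ 4.8e-8/2.42×10⁻² = 1.98347e-06.
k ≥ ln(1.98347e-06)/ln(0.187) = -13.1307/-1.67665 = 7.832.
Smallest integer k = 8.

8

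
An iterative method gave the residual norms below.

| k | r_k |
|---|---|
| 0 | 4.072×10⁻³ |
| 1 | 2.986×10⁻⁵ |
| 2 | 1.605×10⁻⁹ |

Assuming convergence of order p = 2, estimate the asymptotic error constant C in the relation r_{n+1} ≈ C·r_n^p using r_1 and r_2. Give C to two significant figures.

1.8

C ≈ r_2 / r_1^2
  = 1.605×10⁻⁹ / (2.986×10⁻⁵)^2
  = 1.605×10⁻⁹ / 8.9162e-10 ≈ 1.8001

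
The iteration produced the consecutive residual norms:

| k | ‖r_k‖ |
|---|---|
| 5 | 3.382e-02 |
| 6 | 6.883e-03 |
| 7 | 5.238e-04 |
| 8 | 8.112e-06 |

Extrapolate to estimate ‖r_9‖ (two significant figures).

First estimate the order: p ≈ ln(‖r_8‖/‖r_7‖) / ln(‖r_7‖/‖r_6‖) = ln(8.112e-06/5.238e-04)/ln(5.238e-04/6.883e-03) = ln(0.0154868)/ln(0.0761005) ≈ 1.6181.
Then ‖r_9‖ ≈ ‖r_8‖·(‖r_8‖/‖r_7‖)^p = 8.112e-06·(0.0154868)^1.6181 = 8.112e-06·0.00117809 ≈ 9.557e-09.

9.6e-9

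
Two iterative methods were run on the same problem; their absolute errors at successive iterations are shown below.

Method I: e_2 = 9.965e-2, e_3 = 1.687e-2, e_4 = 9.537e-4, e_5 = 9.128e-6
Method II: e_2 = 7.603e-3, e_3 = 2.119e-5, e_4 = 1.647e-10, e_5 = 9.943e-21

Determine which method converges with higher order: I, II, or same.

Method I: p ≈ ln(9.128e-6/9.537e-4)/ln(9.537e-4/1.687e-2) ≈ 1.62.
Method II: p ≈ ln(9.943e-21/1.647e-10)/ln(1.647e-10/2.119e-5) ≈ 2.00.
Method II has the higher order (≈2.0 vs ≈1.6).

II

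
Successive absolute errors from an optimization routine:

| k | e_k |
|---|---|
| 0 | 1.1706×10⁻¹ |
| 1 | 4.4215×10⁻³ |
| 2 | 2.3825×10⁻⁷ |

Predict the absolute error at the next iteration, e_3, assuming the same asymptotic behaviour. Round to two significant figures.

First estimate the order: p ≈ ln(e_2/e_1) / ln(e_1/e_0) = ln(2.3825×10⁻⁷/4.4215×10⁻³)/ln(4.4215×10⁻³/1.1706×10⁻¹) = ln(5.38844e-05)/ln(0.0377712) ≈ 3.0000.
Then e_3 ≈ e_2·(e_2/e_1)^p = 2.3825×10⁻⁷·(5.38844e-05)^3.0000 = 2.3825×10⁻⁷·1.56455e-13 ≈ 3.728e-20.

3.7e-20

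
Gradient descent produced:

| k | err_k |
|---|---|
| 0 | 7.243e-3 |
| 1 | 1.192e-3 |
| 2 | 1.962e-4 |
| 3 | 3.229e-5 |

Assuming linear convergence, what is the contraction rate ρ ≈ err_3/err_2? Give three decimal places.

0.165

ρ ≈ err_3/err_2 = 3.229e-5/1.962e-4 = 0.16458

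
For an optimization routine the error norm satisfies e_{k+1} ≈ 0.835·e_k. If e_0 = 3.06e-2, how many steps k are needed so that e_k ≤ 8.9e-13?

135

After k steps, e_k ≈ 3.06e-2·0.835^k.
Need 0.835^k ≤ 8.9e-13/3.06e-2 = 2.9085e-11.
k ≥ ln(2.9085e-11)/ln(0.835) = -24.2608/-0.18032 = 134.543.
Smallest integer k = 135.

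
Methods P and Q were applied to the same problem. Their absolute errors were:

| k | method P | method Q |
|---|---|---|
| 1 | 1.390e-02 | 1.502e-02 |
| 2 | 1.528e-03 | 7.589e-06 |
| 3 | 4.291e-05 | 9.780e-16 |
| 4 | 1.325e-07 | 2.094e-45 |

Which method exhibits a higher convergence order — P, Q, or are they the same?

Q

Method P: p ≈ ln(1.325e-07/4.291e-05)/ln(4.291e-05/1.528e-03) ≈ 1.62.
Method Q: p ≈ ln(2.094e-45/9.780e-16)/ln(9.780e-16/7.589e-06) ≈ 3.00.
Method Q has the higher order (≈3.0 vs ≈1.6).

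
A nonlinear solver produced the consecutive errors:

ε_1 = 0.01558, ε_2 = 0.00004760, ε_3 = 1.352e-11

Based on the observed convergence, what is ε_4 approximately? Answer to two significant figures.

First estimate the order: p ≈ ln(ε_3/ε_2) / ln(ε_2/ε_1) = ln(1.352e-11/0.00004760)/ln(0.00004760/0.01558) = ln(2.84034e-07)/ln(0.0030552) ≈ 2.6031.
Then ε_4 ≈ ε_3·(ε_3/ε_2)^p = 1.352e-11·(2.84034e-07)^2.6031 = 1.352e-11·9.088e-18 ≈ 1.229e-28.

1.2e-28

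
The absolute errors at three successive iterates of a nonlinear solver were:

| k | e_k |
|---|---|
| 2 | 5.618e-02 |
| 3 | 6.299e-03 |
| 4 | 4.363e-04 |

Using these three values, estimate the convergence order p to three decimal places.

1.220

p ≈ ln(e_4/e_3) / ln(e_3/e_2)
  = ln(4.363e-04/6.299e-03) / ln(6.299e-03/5.618e-02)
  = ln(0.069265) / ln(0.112122)
  = -2.669816 / -2.188168 ≈ 1.220115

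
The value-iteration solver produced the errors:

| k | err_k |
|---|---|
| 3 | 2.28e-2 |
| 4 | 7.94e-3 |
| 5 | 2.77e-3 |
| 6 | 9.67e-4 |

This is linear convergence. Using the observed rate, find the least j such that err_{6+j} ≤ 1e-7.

9

Rate ρ ≈ err_6/err_5 = 9.67e-4/2.77e-3 = 0.3491.
After j more steps, err_{6+j} ≈ 9.67e-4·ρ^j; need ρ^j ≤ 1e-7/9.67e-4 = 0.000103413.
j ≥ ln(0.000103413)/ln(0.3491) = -9.1768/-1.05240 = 8.720.
So 9 more iterations are needed.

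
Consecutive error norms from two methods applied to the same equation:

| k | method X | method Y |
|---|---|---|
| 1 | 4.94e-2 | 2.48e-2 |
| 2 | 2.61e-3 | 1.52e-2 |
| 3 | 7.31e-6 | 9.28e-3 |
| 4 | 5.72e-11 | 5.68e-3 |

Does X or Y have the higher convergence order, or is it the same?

Method X: p ≈ ln(5.72e-11/7.31e-6)/ln(7.31e-6/2.61e-3) ≈ 2.00.
Method Y: p ≈ ln(5.68e-3/9.28e-3)/ln(9.28e-3/1.52e-2) ≈ 0.99.
Method X has the higher order (≈2.0 vs ≈1.0).

X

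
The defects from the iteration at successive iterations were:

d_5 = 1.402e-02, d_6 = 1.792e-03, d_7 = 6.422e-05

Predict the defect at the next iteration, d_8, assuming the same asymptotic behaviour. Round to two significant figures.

First estimate the order: p ≈ ln(d_7/d_6) / ln(d_6/d_5) = ln(6.422e-05/1.792e-03)/ln(1.792e-03/1.402e-02) = ln(0.0358371)/ln(0.127817) ≈ 1.6181.
Then d_8 ≈ d_7·(d_7/d_6)^p = 6.422e-05·(0.0358371)^1.6181 = 6.422e-05·0.00457895 ≈ 2.941e-07.

2.9e-7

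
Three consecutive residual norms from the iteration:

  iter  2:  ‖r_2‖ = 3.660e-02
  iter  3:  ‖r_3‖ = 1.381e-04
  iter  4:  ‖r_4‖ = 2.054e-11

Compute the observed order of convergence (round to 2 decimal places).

2.82

p ≈ ln(‖r_4‖/‖r_3‖) / ln(‖r_3‖/‖r_2‖)
  = ln(2.054e-11/1.381e-04) / ln(1.381e-04/3.660e-02)
  = ln(1.48733e-07) / ln(0.00377322)
  = -15.72111 / -5.57983 ≈ 2.81749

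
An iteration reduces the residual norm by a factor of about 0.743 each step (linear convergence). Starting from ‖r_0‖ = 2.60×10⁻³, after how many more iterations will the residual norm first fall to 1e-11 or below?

After k steps, ‖r_k‖ ≈ 2.60×10⁻³·0.743^k.
Need 0.743^k ≤ 1e-11/2.60×10⁻³ = 3.84615e-09.
k ≥ ln(3.84615e-09)/ln(0.743) = -19.3762/-0.29706 = 65.227.
Smallest integer k = 66.

66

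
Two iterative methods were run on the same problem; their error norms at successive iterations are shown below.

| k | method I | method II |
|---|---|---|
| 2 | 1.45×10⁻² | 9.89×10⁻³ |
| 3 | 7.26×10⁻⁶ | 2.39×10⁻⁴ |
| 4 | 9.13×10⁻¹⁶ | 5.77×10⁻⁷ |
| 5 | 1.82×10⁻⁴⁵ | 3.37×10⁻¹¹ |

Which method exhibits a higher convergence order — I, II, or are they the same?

I

Method I: p ≈ ln(1.82×10⁻⁴⁵/9.13×10⁻¹⁶)/ln(9.13×10⁻¹⁶/7.26×10⁻⁶) ≈ 3.00.
Method II: p ≈ ln(3.37×10⁻¹¹/5.77×10⁻⁷)/ln(5.77×10⁻⁷/2.39×10⁻⁴) ≈ 1.62.
Method I has the higher order (≈3.0 vs ≈1.6).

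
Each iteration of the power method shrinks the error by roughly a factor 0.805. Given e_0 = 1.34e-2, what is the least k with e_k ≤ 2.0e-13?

After k steps, e_k ≈ 1.34e-2·0.805^k.
Need 0.805^k ≤ 2.0e-13/1.34e-2 = 1.49254e-11.
k ≥ ln(1.49254e-11)/ln(0.805) = -24.9280/-0.21691 = 114.923.
Smallest integer k = 115.

115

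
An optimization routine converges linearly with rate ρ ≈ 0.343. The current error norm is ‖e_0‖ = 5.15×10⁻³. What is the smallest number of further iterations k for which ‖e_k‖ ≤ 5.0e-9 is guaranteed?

After k steps, ‖e_k‖ ≈ 5.15×10⁻³·0.343^k.
Need 0.343^k ≤ 5.0e-9/5.15×10⁻³ = 9.70874e-07.
k ≥ ln(9.70874e-07)/ln(0.343) = -13.8451/-1.07002 = 12.939.
Smallest integer k = 13.

13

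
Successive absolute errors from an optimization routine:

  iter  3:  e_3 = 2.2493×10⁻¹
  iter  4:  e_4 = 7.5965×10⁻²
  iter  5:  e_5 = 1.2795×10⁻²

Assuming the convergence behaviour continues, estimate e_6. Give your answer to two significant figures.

6.9e-4

First estimate the order: p ≈ ln(e_5/e_4) / ln(e_4/e_3) = ln(1.2795×10⁻²/7.5965×10⁻²)/ln(7.5965×10⁻²/2.2493×10⁻¹) = ln(0.168433)/ln(0.337727) ≈ 1.6409.
Then e_6 ≈ e_5·(e_5/e_4)^p = 1.2795×10⁻²·(0.168433)^1.6409 = 1.2795×10⁻²·0.0537829 ≈ 0.0006882.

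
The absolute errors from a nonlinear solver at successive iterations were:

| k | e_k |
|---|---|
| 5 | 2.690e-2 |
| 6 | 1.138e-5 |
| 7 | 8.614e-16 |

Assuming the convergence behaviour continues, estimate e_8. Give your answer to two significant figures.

First estimate the order: p ≈ ln(e_7/e_6) / ln(e_6/e_5) = ln(8.614e-16/1.138e-5)/ln(1.138e-5/2.690e-2) = ln(7.56942e-11)/ln(0.000423048) ≈ 3.0000.
Then e_8 ≈ e_7·(e_7/e_6)^p = 8.614e-16·(7.56942e-11)^3.0000 = 8.614e-16·4.33698e-31 ≈ 3.736e-46.

3.7e-46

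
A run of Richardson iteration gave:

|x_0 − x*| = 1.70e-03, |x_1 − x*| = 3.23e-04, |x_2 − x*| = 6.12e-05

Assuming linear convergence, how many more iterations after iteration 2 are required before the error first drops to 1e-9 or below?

7

Rate ρ ≈ |x_2 − x*|/|x_1 − x*| = 6.12e-05/3.23e-04 = 0.1895.
After j more steps, |x_{2+j} − x*| ≈ 6.12e-05·ρ^j; need ρ^j ≤ 1e-9/6.12e-05 = 1.63399e-05.
j ≥ ln(1.63399e-05)/ln(0.1895) = -11.0219/-1.66337 = 6.626.
So 7 more iterations are needed.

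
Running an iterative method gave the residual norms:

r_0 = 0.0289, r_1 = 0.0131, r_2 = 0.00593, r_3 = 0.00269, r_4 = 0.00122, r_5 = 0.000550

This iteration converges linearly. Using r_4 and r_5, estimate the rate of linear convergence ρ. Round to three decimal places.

0.451

ρ ≈ r_5/r_4 = 0.000550/0.00122 = 0.45082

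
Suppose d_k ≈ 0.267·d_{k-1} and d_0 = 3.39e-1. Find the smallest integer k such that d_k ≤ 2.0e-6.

After k steps, d_k ≈ 3.39e-1·0.267^k.
Need 0.267^k ≤ 2.0e-6/3.39e-1 = 5.89971e-06.
k ≥ ln(5.89971e-06)/ln(0.267) = -12.0406/-1.32051 = 9.118.
Smallest integer k = 10.

10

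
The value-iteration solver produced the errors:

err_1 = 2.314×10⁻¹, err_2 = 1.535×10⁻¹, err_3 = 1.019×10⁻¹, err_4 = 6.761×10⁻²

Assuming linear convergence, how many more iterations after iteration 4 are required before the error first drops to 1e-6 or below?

Rate ρ ≈ err_4/err_3 = 6.761×10⁻²/1.019×10⁻¹ = 0.6635.
After j more steps, err_{4+j} ≈ 6.761×10⁻²·ρ^j; need ρ^j ≤ 1e-6/6.761×10⁻² = 1.47907e-05.
j ≥ ln(1.47907e-05)/ln(0.6635) = -11.1215/-0.41023 = 27.110.
So 28 more iterations are needed.

28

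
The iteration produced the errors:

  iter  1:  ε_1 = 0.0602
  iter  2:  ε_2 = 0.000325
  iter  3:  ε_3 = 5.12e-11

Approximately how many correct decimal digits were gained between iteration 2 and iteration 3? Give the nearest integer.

Digits gained ≈ log₁₀(ε_2/ε_3) = log₁₀(0.000325/5.12e-11) = log₁₀(6.34766e+06) ≈ 6.803.

7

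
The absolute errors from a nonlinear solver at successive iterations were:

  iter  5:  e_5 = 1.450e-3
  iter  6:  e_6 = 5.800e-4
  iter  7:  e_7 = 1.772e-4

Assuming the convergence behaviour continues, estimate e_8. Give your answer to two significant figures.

3.8e-5

First estimate the order: p ≈ ln(e_7/e_6) / ln(e_6/e_5) = ln(1.772e-4/5.800e-4)/ln(5.800e-4/1.450e-3) = ln(0.305517)/ln(0.4) ≈ 1.2941.
Then e_8 ≈ e_7·(e_7/e_6)^p = 1.772e-4·(0.305517)^1.2941 = 1.772e-4·0.215568 ≈ 3.82e-05.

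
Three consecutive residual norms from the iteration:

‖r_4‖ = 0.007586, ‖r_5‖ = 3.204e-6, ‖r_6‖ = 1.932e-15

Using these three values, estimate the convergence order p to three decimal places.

p ≈ ln(‖r_6‖/‖r_5‖) / ln(‖r_5‖/‖r_4‖)
  = ln(1.932e-15/3.204e-6) / ln(3.204e-6/0.007586)
  = ln(6.02996e-10) / ln(0.000422357)
  = -21.229111 / -7.769660 ≈ 2.732309

2.732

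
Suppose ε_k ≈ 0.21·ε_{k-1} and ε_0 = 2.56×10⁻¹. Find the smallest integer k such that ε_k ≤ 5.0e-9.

After k steps, ε_k ≈ 2.56×10⁻¹·0.21^k.
Need 0.21^k ≤ 5.0e-9/2.56×10⁻¹ = 1.95313e-08.
k ≥ ln(1.95313e-08)/ln(0.21) = -17.7512/-1.56065 = 11.374.
Smallest integer k = 12.

12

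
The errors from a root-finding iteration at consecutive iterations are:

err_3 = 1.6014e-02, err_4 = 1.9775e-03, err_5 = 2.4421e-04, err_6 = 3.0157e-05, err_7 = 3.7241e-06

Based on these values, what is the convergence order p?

Consecutive ratios: err_7/err_6 = 3.7241e-06/3.0157e-05 = 0.12349, err_6/err_5 = 3.0157e-05/2.4421e-04 = 0.123488.
p ≈ ln(0.12349)/ln(0.123488) = -2.0916/-2.0916 ≈ 1.00.
So the convergence is linear (order 1).

1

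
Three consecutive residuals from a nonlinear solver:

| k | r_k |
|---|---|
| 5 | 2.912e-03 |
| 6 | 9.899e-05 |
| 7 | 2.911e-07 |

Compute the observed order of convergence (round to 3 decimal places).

1.724

p ≈ ln(r_7/r_6) / ln(r_6/r_5)
  = ln(2.911e-07/9.899e-05) / ln(9.899e-05/2.912e-03)
  = ln(0.0029407) / ln(0.0339938)
  = -5.829108 / -3.381577 ≈ 1.723784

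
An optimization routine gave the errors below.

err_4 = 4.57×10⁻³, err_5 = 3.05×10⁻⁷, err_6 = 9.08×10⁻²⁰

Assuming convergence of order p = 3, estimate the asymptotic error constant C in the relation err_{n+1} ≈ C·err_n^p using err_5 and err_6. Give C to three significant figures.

3.20

C ≈ err_6 / err_5^3
  = 9.08×10⁻²⁰ / (3.05×10⁻⁷)^3
  = 9.08×10⁻²⁰ / 2.83726e-20 ≈ 3.2003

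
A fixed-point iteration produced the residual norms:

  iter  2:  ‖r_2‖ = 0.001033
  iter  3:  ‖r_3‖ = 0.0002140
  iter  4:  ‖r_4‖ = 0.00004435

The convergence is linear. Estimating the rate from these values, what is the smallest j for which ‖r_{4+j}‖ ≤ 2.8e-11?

10

Rate ρ ≈ ‖r_4‖/‖r_3‖ = 0.00004435/0.0002140 = 0.2072.
After j more steps, ‖r_{4+j}‖ ≈ 0.00004435·ρ^j; need ρ^j ≤ 2.8e-11/0.00004435 = 6.31342e-07.
j ≥ ln(6.31342e-07)/ln(0.2072) = -14.2754/-1.57407 = 9.069.
So 10 more iterations are needed.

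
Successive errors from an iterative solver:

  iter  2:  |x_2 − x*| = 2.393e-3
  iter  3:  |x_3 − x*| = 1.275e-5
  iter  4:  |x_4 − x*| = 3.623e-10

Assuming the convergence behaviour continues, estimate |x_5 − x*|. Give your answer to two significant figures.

First estimate the order: p ≈ ln(|x_4 − x*|/|x_3 − x*|) / ln(|x_3 − x*|/|x_2 − x*|) = ln(3.623e-10/1.275e-5)/ln(1.275e-5/2.393e-3) = ln(2.84157e-05)/ln(0.00532804) ≈ 1.9998.
Then |x_5 − x*| ≈ |x_4 − x*|·(|x_4 − x*|/|x_3 − x*|)^p = 3.623e-10·(2.84157e-05)^1.9998 = 3.623e-10·8.09144e-10 ≈ 2.932e-19.

2.9e-19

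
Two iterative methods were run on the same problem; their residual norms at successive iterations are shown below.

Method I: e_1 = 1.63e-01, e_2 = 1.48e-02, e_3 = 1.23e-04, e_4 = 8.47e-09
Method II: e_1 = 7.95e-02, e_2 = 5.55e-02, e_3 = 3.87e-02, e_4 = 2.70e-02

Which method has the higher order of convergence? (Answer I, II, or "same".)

I

Method I: p ≈ ln(8.47e-09/1.23e-04)/ln(1.23e-04/1.48e-02) ≈ 2.00.
Method II: p ≈ ln(2.70e-02/3.87e-02)/ln(3.87e-02/5.55e-02) ≈ 1.00.
Method I has the higher order (≈2.0 vs ≈1.0).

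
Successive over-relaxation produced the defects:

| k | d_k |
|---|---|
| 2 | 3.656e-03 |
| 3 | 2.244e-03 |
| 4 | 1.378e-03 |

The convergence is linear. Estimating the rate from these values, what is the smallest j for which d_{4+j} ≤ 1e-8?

25

Rate ρ ≈ d_4/d_3 = 1.378e-03/2.244e-03 = 0.6141.
After j more steps, d_{4+j} ≈ 1.378e-03·ρ^j; need ρ^j ≤ 1e-8/1.378e-03 = 7.25689e-06.
j ≥ ln(7.25689e-06)/ln(0.6141) = -11.8336/-0.48760 = 24.269.
So 25 more iterations are needed.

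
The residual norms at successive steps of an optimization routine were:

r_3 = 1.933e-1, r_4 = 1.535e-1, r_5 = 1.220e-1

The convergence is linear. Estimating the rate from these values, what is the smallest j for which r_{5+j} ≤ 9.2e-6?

42

Rate ρ ≈ r_5/r_4 = 1.220e-1/1.535e-1 = 0.7948.
After j more steps, r_{5+j} ≈ 1.220e-1·ρ^j; need ρ^j ≤ 9.2e-6/1.220e-1 = 7.54098e-05.
j ≥ ln(7.54098e-05)/ln(0.7948) = -9.4926/-0.22966 = 41.333.
So 42 more iterations are needed.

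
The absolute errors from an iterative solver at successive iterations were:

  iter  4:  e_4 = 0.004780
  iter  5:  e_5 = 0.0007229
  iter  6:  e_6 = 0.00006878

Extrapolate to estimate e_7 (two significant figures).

First estimate the order: p ≈ ln(e_6/e_5) / ln(e_5/e_4) = ln(0.00006878/0.0007229)/ln(0.0007229/0.004780) = ln(0.0951446)/ln(0.151234) ≈ 1.2453.
Then e_7 ≈ e_6·(e_6/e_5)^p = 0.00006878·(0.0951446)^1.2453 = 0.00006878·0.0534296 ≈ 3.675e-06.

3.7e-6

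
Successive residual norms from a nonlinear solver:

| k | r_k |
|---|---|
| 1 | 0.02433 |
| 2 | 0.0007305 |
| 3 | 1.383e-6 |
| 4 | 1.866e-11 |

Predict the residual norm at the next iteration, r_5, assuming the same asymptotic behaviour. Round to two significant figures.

3.6e-20

First estimate the order: p ≈ ln(r_4/r_3) / ln(r_3/r_2) = ln(1.866e-11/1.383e-6)/ln(1.383e-6/0.0007305) = ln(1.34924e-05)/ln(0.00189322) ≈ 1.7886.
Then r_5 ≈ r_4·(r_4/r_3)^p = 1.866e-11·(1.34924e-05)^1.7886 = 1.866e-11·1.9484e-09 ≈ 3.636e-20.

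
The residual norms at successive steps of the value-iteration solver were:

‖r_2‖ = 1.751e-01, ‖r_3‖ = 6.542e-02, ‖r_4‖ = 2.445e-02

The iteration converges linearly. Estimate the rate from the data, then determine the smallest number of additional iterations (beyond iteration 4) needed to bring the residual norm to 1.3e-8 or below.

15

Rate ρ ≈ ‖r_4‖/‖r_3‖ = 2.445e-02/6.542e-02 = 0.3737.
After j more steps, ‖r_{4+j}‖ ≈ 2.445e-02·ρ^j; need ρ^j ≤ 1.3e-8/2.445e-02 = 5.31697e-07.
j ≥ ln(5.31697e-07)/ln(0.3737) = -14.4472/-0.98430 = 14.678.
So 15 more iterations are needed.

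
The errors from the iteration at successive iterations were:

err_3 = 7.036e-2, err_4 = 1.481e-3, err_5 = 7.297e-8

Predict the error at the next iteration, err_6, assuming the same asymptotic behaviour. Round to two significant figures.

First estimate the order: p ≈ ln(err_5/err_4) / ln(err_4/err_3) = ln(7.297e-8/1.481e-3)/ln(1.481e-3/7.036e-2) = ln(4.92708e-05)/ln(0.0210489) ≈ 2.5689.
Then err_6 ≈ err_5·(err_5/err_4)^p = 7.297e-8·(4.92708e-05)^2.5689 = 7.297e-8·8.60386e-12 ≈ 6.278e-19.

6.3e-19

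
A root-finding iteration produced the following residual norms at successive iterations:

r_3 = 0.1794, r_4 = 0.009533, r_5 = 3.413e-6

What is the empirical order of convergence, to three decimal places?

2.704

p ≈ ln(r_5/r_4) / ln(r_4/r_3)
  = ln(3.413e-6/0.009533) / ln(0.009533/0.1794)
  = ln(0.00035802) / ln(0.0531382)
  = -7.934922 / -2.934859 ≈ 2.703681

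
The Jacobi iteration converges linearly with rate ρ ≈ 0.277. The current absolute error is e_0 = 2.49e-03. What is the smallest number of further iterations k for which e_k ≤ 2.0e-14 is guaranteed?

After k steps, e_k ≈ 2.49e-03·0.277^k.
Need 0.277^k ≤ 2.0e-14/2.49e-03 = 8.03213e-12.
k ≥ ln(8.03213e-12)/ln(0.277) = -25.5476/-1.28374 = 19.901.
Smallest integer k = 20.

20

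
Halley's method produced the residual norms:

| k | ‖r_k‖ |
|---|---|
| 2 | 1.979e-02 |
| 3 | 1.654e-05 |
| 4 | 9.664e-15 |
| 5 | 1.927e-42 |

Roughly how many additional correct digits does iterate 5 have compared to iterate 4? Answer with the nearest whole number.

Digits gained ≈ log₁₀(‖r_4‖/‖r_5‖) = log₁₀(9.664e-15/1.927e-42) = log₁₀(5.01505e+27) ≈ 27.700.

28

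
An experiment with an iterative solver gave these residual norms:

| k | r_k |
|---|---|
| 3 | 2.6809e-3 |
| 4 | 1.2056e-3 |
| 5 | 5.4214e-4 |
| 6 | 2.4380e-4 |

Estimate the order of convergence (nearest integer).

Consecutive ratios: r_6/r_5 = 2.4380e-4/5.4214e-4 = 0.449699, r_5/r_4 = 5.4214e-4/1.2056e-3 = 0.449685.
p ≈ ln(0.449699)/ln(0.449685) = -0.7992/-0.7992 ≈ 1.00.
So the convergence is linear (order 1).

1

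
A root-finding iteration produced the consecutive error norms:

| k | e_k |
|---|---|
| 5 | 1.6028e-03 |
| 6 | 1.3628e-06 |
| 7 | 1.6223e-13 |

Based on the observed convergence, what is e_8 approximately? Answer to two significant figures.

First estimate the order: p ≈ ln(e_7/e_6) / ln(e_6/e_5) = ln(1.6223e-13/1.3628e-06)/ln(1.3628e-06/1.6028e-03) = ln(1.19042e-07)/ln(0.000850262) ≈ 2.2551.
Then e_8 ≈ e_7·(e_7/e_6)^p = 1.6223e-13·(1.19042e-07)^2.2551 = 1.6223e-13·2.42667e-16 ≈ 3.937e-29.

3.9e-29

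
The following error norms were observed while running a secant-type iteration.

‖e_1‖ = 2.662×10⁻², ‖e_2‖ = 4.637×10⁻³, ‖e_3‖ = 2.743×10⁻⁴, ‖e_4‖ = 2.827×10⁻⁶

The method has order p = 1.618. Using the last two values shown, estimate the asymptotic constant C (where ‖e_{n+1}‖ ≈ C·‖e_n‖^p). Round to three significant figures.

1.64

C ≈ ‖e_4‖ / ‖e_3‖^1.618
  = 2.827×10⁻⁶ / (2.743×10⁻⁴)^1.618
  = 2.827×10⁻⁶ / 1.72603e-06 ≈ 1.6379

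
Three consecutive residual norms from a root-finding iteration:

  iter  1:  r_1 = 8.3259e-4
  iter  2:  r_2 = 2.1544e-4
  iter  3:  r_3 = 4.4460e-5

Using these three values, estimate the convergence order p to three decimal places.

p ≈ ln(r_3/r_2) / ln(r_2/r_1)
  = ln(4.4460e-5/2.1544e-4) / ln(2.1544e-4/8.3259e-4)
  = ln(0.206368) / ln(0.258759)
  = -1.578094 / -1.351858 ≈ 1.167352

1.167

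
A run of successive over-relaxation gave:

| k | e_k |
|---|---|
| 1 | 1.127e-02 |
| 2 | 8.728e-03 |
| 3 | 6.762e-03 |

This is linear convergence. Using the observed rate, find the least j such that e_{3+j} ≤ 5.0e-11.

Rate ρ ≈ e_3/e_2 = 6.762e-03/8.728e-03 = 0.7747.
After j more steps, e_{3+j} ≈ 6.762e-03·ρ^j; need ρ^j ≤ 5.0e-11/6.762e-03 = 7.39426e-09.
j ≥ ln(7.39426e-09)/ln(0.7747) = -18.7226/-0.25528 = 73.341.
So 74 more iterations are needed.

74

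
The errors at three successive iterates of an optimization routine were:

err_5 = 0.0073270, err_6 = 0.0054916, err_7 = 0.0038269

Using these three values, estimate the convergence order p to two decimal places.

p ≈ ln(err_7/err_6) / ln(err_6/err_5)
  = ln(0.0038269/0.0054916) / ln(0.0054916/0.0073270)
  = ln(0.696864) / ln(0.749502)
  = -0.36117 / -0.28835 ≈ 1.25254

1.25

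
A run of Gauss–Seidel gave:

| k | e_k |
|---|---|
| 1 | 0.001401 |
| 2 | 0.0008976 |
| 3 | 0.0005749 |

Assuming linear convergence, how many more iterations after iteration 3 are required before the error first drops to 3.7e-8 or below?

Rate ρ ≈ e_3/e_2 = 0.0005749/0.0008976 = 0.6405.
After j more steps, e_{3+j} ≈ 0.0005749·ρ^j; need ρ^j ≤ 3.7e-8/0.0005749 = 6.4359e-05.
j ≥ ln(6.4359e-05)/ln(0.6405) = -9.6510/-0.44551 = 21.663.
So 22 more iterations are needed.

22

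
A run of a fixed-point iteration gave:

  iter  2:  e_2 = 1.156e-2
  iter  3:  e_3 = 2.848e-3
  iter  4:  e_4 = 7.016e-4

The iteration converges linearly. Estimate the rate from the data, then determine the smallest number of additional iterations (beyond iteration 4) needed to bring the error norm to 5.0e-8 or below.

Rate ρ ≈ e_4/e_3 = 7.016e-4/2.848e-3 = 0.2463.
After j more steps, e_{4+j} ≈ 7.016e-4·ρ^j; need ρ^j ≤ 5.0e-8/7.016e-4 = 7.12657e-05.
j ≥ ln(7.12657e-05)/ln(0.2463) = -9.5491/-1.40120 = 6.815.
So 7 more iterations are needed.

7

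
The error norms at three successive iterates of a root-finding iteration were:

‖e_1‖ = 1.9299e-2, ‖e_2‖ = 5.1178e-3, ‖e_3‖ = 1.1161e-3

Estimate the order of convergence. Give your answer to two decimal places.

p ≈ ln(‖e_3‖/‖e_2‖) / ln(‖e_2‖/‖e_1‖)
  = ln(1.1161e-3/5.1178e-3) / ln(5.1178e-3/1.9299e-2)
  = ln(0.218082) / ln(0.265185)
  = -1.52288 / -1.32733 ≈ 1.14733

1.15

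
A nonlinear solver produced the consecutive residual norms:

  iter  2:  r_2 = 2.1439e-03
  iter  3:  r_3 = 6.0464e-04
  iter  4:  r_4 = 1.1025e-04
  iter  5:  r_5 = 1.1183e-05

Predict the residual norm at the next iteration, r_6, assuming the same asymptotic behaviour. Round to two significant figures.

5.2e-7

First estimate the order: p ≈ ln(r_5/r_4) / ln(r_4/r_3) = ln(1.1183e-05/1.1025e-04)/ln(1.1025e-04/6.0464e-04) = ln(0.101433)/ln(0.18234) ≈ 1.3446.
Then r_6 ≈ r_5·(r_5/r_4)^p = 1.1183e-05·(0.101433)^1.3446 = 1.1183e-05·0.0461008 ≈ 5.155e-07.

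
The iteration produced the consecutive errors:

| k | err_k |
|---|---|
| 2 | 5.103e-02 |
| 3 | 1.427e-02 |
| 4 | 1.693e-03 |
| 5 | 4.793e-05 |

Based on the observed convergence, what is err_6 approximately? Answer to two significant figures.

1.2e-7

First estimate the order: p ≈ ln(err_5/err_4) / ln(err_4/err_3) = ln(4.793e-05/1.693e-03)/ln(1.693e-03/1.427e-02) = ln(0.0283107)/ln(0.118641) ≈ 1.6722.
Then err_6 ≈ err_5·(err_5/err_4)^p = 4.793e-05·(0.0283107)^1.6722 = 4.793e-05·0.00257841 ≈ 1.236e-07.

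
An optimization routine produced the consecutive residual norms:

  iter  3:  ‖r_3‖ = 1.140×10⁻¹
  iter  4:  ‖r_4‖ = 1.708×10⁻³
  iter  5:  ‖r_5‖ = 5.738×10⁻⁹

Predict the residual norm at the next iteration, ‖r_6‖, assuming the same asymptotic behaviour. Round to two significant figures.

First estimate the order: p ≈ ln(‖r_5‖/‖r_4‖) / ln(‖r_4‖/‖r_3‖) = ln(5.738×10⁻⁹/1.708×10⁻³)/ln(1.708×10⁻³/1.140×10⁻¹) = ln(3.35948e-06)/ln(0.0149825) ≈ 3.0003.
Then ‖r_6‖ ≈ ‖r_5‖·(‖r_5‖/‖r_4‖)^p = 5.738×10⁻⁹·(3.35948e-06)^3.0003 = 5.738×10⁻⁹·3.77724e-17 ≈ 2.167e-25.

2.2e-25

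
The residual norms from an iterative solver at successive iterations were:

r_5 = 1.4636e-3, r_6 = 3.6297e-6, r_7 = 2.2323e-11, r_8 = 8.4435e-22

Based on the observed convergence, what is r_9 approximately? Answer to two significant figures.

First estimate the order: p ≈ ln(r_8/r_7) / ln(r_7/r_6) = ln(8.4435e-22/2.2323e-11)/ln(2.2323e-11/3.6297e-6) = ln(3.78242e-11)/ln(6.1501e-06) ≈ 2.0000.
Then r_9 ≈ r_8·(r_8/r_7)^p = 8.4435e-22·(3.78242e-11)^2.0000 = 8.4435e-22·1.43067e-21 ≈ 1.208e-42.

1.2e-42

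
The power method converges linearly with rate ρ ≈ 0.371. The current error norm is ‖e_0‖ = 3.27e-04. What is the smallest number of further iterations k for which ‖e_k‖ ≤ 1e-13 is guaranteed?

23

After k steps, ‖e_k‖ ≈ 3.27e-04·0.371^k.
Need 0.371^k ≤ 1e-13/3.27e-04 = 3.0581e-10.
k ≥ ln(3.0581e-10)/ln(0.371) = -21.9081/-0.99155 = 22.095.
Smallest integer k = 23.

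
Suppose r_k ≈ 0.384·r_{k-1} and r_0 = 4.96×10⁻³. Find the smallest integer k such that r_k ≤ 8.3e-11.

After k steps, r_k ≈ 4.96×10⁻³·0.384^k.
Need 0.384^k ≤ 8.3e-11/4.96×10⁻³ = 1.67339e-08.
k ≥ ln(1.67339e-08)/ln(0.384) = -17.9058/-0.95711 = 18.708.
Smallest integer k = 19.

19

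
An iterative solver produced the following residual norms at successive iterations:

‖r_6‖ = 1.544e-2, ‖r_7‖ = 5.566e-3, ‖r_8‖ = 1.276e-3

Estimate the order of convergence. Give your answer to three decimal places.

1.444

p ≈ ln(‖r_8‖/‖r_7‖) / ln(‖r_7‖/‖r_6‖)
  = ln(1.276e-3/5.566e-3) / ln(5.566e-3/1.544e-2)
  = ln(0.229249) / ln(0.360492)
  = -1.472947 / -1.020286 ≈ 1.443661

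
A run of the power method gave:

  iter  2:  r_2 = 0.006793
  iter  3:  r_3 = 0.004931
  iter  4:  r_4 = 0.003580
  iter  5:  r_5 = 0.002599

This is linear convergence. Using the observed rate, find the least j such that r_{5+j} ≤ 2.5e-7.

29

Rate ρ ≈ r_5/r_4 = 0.002599/0.003580 = 0.7260.
After j more steps, r_{5+j} ≈ 0.002599·ρ^j; need ρ^j ≤ 2.5e-7/0.002599 = 9.61908e-05.
j ≥ ln(9.61908e-05)/ln(0.7260) = -9.2492/-0.32021 = 28.885.
So 29 more iterations are needed.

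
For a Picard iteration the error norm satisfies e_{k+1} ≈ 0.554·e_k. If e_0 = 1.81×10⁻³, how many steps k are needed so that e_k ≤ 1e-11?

33

After k steps, e_k ≈ 1.81×10⁻³·0.554^k.
Need 0.554^k ≤ 1e-11/1.81×10⁻³ = 5.52486e-09.
k ≥ ln(5.52486e-09)/ln(0.554) = -19.0140/-0.59059 = 32.195.
Smallest integer k = 33.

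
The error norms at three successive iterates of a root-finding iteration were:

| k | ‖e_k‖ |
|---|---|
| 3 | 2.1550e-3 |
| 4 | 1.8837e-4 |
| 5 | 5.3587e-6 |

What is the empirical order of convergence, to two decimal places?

1.46

p ≈ ln(‖e_5‖/‖e_4‖) / ln(‖e_4‖/‖e_3‖)
  = ln(5.3587e-6/1.8837e-4) / ln(1.8837e-4/2.1550e-3)
  = ln(0.0284477) / ln(0.0874107)
  = -3.55969 / -2.43714 ≈ 1.46060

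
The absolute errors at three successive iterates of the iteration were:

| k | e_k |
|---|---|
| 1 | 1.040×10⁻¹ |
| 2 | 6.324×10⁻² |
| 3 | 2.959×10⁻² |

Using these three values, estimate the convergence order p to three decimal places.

p ≈ ln(e_3/e_2) / ln(e_2/e_1)
  = ln(2.959×10⁻²/6.324×10⁻²) / ln(6.324×10⁻²/1.040×10⁻¹)
  = ln(0.4679) / ln(0.608077)
  = -0.759501 / -0.497454 ≈ 1.526776

1.527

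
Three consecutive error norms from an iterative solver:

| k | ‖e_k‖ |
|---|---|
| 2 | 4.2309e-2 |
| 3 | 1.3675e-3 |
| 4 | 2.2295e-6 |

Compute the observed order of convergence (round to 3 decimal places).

1.870

p ≈ ln(‖e_4‖/‖e_3‖) / ln(‖e_3‖/‖e_2‖)
  = ln(2.2295e-6/1.3675e-3) / ln(1.3675e-3/4.2309e-2)
  = ln(0.00163035) / ln(0.0323217)
  = -6.418961 / -3.432016 ≈ 1.870318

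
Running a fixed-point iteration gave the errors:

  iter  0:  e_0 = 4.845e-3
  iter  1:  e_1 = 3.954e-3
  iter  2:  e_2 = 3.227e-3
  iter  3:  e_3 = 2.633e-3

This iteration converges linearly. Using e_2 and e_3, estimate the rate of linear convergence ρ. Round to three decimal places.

ρ ≈ e_3/e_2 = 2.633e-3/3.227e-3 = 0.81593

0.816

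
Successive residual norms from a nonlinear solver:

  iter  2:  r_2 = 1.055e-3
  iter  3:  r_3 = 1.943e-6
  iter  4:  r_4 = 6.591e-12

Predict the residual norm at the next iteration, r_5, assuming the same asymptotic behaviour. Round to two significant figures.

7.6e-23

First estimate the order: p ≈ ln(r_4/r_3) / ln(r_3/r_2) = ln(6.591e-12/1.943e-6)/ln(1.943e-6/1.055e-3) = ln(3.39218e-06)/ln(0.00184171) ≈ 2.0000.
Then r_5 ≈ r_4·(r_4/r_3)^p = 6.591e-12·(3.39218e-06)^2.0000 = 6.591e-12·1.15069e-11 ≈ 7.584e-23.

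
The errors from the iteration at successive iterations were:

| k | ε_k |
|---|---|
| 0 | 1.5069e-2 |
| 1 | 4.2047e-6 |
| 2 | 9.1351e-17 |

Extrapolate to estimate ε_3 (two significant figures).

9.4e-49

First estimate the order: p ≈ ln(ε_2/ε_1) / ln(ε_1/ε_0) = ln(9.1351e-17/4.2047e-6)/ln(4.2047e-6/1.5069e-2) = ln(2.17259e-11)/ln(0.00027903) ≈ 3.0000.
Then ε_3 ≈ ε_2·(ε_2/ε_1)^p = 9.1351e-17·(2.17259e-11)^3.0000 = 9.1351e-17·1.02549e-32 ≈ 9.368e-49.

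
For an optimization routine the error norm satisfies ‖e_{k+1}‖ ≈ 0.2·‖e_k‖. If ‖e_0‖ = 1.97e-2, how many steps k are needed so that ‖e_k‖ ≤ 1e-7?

8

After k steps, ‖e_k‖ ≈ 1.97e-2·0.2^k.
Need 0.2^k ≤ 1e-7/1.97e-2 = 5.07614e-06.
k ≥ ln(5.07614e-06)/ln(0.2) = -12.1910/-1.60944 = 7.575.
Smallest integer k = 8.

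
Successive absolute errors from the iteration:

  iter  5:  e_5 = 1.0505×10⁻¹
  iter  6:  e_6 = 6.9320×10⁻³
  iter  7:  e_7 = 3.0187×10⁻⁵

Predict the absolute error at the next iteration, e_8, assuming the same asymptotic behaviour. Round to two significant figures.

First estimate the order: p ≈ ln(e_7/e_6) / ln(e_6/e_5) = ln(3.0187×10⁻⁵/6.9320×10⁻³)/ln(6.9320×10⁻³/1.0505×10⁻¹) = ln(0.00435473)/ln(0.0659876) ≈ 2.0000.
Then e_8 ≈ e_7·(e_7/e_6)^p = 3.0187×10⁻⁵·(0.00435473)^2.0000 = 3.0187×10⁻⁵·1.89637e-05 ≈ 5.725e-10.

5.7e-10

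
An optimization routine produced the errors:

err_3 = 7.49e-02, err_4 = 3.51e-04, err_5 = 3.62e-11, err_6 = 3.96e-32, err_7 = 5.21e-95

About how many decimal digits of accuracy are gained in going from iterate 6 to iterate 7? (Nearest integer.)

63

Digits gained ≈ log₁₀(err_6/err_7) = log₁₀(3.96e-32/5.21e-95) = log₁₀(7.60077e+62) ≈ 62.881.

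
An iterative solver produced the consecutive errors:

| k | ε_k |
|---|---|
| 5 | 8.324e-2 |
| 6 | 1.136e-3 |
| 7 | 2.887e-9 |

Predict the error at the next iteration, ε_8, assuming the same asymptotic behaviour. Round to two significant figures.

First estimate the order: p ≈ ln(ε_7/ε_6) / ln(ε_6/ε_5) = ln(2.887e-9/1.136e-3)/ln(1.136e-3/8.324e-2) = ln(2.54137e-06)/ln(0.0136473) ≈ 3.0000.
Then ε_8 ≈ ε_7·(ε_7/ε_6)^p = 2.887e-9·(2.54137e-06)^3.0000 = 2.887e-9·1.64136e-17 ≈ 4.739e-26.

4.7e-26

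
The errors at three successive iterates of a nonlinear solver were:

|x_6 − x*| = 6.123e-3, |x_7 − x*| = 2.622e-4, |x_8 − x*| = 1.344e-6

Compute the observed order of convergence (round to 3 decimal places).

1.674

p ≈ ln(|x_8 − x*|/|x_7 − x*|) / ln(|x_7 − x*|/|x_6 − x*|)
  = ln(1.344e-6/2.622e-4) / ln(2.622e-4/6.123e-3)
  = ln(0.00512586) / ln(0.0428221)
  = -5.273457 / -3.150701 ≈ 1.673741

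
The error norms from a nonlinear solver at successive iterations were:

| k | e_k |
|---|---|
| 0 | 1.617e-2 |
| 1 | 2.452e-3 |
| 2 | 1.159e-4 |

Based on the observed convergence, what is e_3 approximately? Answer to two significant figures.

First estimate the order: p ≈ ln(e_2/e_1) / ln(e_1/e_0) = ln(1.159e-4/2.452e-3)/ln(2.452e-3/1.617e-2) = ln(0.0472675)/ln(0.151639) ≈ 1.6180.
Then e_3 ≈ e_2·(e_2/e_1)^p = 1.159e-4·(0.0472675)^1.6180 = 1.159e-4·0.00716873 ≈ 8.309e-07.

8.3e-7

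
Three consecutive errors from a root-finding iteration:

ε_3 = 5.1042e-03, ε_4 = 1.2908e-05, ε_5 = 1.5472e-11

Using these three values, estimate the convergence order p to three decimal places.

2.280

p ≈ ln(ε_5/ε_4) / ln(ε_4/ε_3)
  = ln(1.5472e-11/1.2908e-05) / ln(1.2908e-05/5.1042e-03)
  = ln(1.19864e-06) / ln(0.0025289)
  = -13.634323 / -5.979971 ≈ 2.279998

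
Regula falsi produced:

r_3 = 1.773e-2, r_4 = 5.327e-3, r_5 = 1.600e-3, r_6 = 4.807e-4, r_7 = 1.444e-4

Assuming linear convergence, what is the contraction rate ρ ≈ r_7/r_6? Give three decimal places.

0.300

ρ ≈ r_7/r_6 = 1.444e-4/4.807e-4 = 0.30040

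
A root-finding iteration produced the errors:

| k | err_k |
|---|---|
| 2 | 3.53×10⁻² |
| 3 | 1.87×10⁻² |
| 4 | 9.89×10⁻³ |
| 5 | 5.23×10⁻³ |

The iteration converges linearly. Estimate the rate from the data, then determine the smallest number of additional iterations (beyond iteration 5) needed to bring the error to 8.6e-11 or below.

Rate ρ ≈ err_5/err_4 = 5.23×10⁻³/9.89×10⁻³ = 0.5288.
After j more steps, err_{5+j} ≈ 5.23×10⁻³·ρ^j; need ρ^j ≤ 8.6e-11/5.23×10⁻³ = 1.64436e-08.
j ≥ ln(1.64436e-08)/ln(0.5288) = -17.9233/-0.63714 = 28.131.
So 29 more iterations are needed.

29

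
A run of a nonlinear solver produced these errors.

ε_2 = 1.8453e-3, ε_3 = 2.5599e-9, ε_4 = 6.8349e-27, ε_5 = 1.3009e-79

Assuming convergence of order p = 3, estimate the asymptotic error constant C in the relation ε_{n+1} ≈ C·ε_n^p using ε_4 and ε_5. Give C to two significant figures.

0.41

C ≈ ε_5 / ε_4^3
  = 1.3009e-79 / (6.8349e-27)^3
  = 1.3009e-79 / 3.19298e-79 ≈ 0.40742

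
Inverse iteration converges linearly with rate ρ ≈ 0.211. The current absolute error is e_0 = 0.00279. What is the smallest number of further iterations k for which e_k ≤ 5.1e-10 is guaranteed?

10

After k steps, e_k ≈ 0.00279·0.211^k.
Need 0.211^k ≤ 5.1e-10/0.00279 = 1.82796e-07.
k ≥ ln(1.82796e-07)/ln(0.211) = -15.5149/-1.55590 = 9.972.
Smallest integer k = 10.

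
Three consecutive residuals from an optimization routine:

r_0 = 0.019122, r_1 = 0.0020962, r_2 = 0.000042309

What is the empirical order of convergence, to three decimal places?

1.765

p ≈ ln(r_2/r_1) / ln(r_1/r_0)
  = ln(0.000042309/0.0020962) / ln(0.0020962/0.019122)
  = ln(0.0201837) / ln(0.109622)
  = -3.902880 / -2.210717 ≈ 1.765436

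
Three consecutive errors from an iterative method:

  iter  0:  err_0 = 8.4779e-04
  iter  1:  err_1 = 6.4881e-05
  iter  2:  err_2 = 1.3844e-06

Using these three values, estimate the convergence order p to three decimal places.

1.497

p ≈ ln(err_2/err_1) / ln(err_1/err_0)
  = ln(1.3844e-06/6.4881e-05) / ln(6.4881e-05/8.4779e-04)
  = ln(0.0213375) / ln(0.0765296)
  = -3.847289 / -2.570078 ≈ 1.496954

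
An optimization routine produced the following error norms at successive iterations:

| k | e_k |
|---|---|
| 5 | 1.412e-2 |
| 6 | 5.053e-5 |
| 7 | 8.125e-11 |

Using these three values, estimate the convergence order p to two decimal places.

p ≈ ln(e_7/e_6) / ln(e_6/e_5)
  = ln(8.125e-11/5.053e-5) / ln(5.053e-5/1.412e-2)
  = ln(1.60796e-06) / ln(0.00357861)
  = -13.34054 / -5.63278 ≈ 2.36838

2.37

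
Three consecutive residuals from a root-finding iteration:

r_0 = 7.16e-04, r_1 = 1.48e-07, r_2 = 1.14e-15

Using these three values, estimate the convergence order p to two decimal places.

p ≈ ln(r_2/r_1) / ln(r_1/r_0)
  = ln(1.14e-15/1.48e-07) / ln(1.48e-07/7.16e-04)
  = ln(7.7027e-09) / ln(0.000206704)
  = -18.68169 / -8.48422 ≈ 2.20193

2.20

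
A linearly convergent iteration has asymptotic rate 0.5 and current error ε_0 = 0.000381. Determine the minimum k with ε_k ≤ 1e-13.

After k steps, ε_k ≈ 0.000381·0.5^k.
Need 0.5^k ≤ 1e-13/0.000381 = 2.62467e-10.
k ≥ ln(2.62467e-10)/ln(0.5) = -22.0609/-0.69315 = 31.827.
Smallest integer k = 32.

32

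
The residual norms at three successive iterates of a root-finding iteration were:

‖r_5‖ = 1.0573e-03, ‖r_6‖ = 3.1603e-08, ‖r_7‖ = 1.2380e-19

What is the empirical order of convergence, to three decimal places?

2.521

p ≈ ln(‖r_7‖/‖r_6‖) / ln(‖r_6‖/‖r_5‖)
  = ln(1.2380e-19/3.1603e-08) / ln(3.1603e-08/1.0573e-03)
  = ln(3.91735e-12) / ln(2.98903e-05)
  = -26.265606 / -10.417977 ≈ 2.521181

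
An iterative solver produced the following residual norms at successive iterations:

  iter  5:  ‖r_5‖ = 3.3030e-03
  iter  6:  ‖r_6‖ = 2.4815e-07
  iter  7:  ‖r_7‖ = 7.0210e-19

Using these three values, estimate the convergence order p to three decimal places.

2.800

p ≈ ln(‖r_7‖/‖r_6‖) / ln(‖r_6‖/‖r_5‖)
  = ln(7.0210e-19/2.4815e-07) / ln(2.4815e-07/3.3030e-03)
  = ln(2.82934e-12) / ln(7.51287e-05)
  = -26.590978 / -9.496308 ≈ 2.800139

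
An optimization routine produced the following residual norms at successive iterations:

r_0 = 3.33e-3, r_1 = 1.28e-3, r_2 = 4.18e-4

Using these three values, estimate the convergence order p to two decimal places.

1.17

p ≈ ln(r_2/r_1) / ln(r_1/r_0)
  = ln(4.18e-4/1.28e-3) / ln(1.28e-3/3.33e-3)
  = ln(0.326562) / ln(0.384384)
  = -1.11914 / -0.95611 ≈ 1.17051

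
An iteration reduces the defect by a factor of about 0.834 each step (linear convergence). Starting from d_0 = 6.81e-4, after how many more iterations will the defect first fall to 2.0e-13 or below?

121

After k steps, d_k ≈ 6.81e-4·0.834^k.
Need 0.834^k ≤ 2.0e-13/6.81e-4 = 2.93686e-10.
k ≥ ln(2.93686e-10)/ln(0.834) = -21.9485/-0.18152 = 120.915.
Smallest integer k = 121.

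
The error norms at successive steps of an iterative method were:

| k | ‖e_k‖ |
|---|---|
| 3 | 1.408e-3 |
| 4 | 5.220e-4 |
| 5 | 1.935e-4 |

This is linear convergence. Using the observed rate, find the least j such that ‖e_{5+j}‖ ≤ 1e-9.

Rate ρ ≈ ‖e_5‖/‖e_4‖ = 1.935e-4/5.220e-4 = 0.3707.
After j more steps, ‖e_{5+j}‖ ≈ 1.935e-4·ρ^j; need ρ^j ≤ 1e-9/1.935e-4 = 5.16796e-06.
j ≥ ln(5.16796e-06)/ln(0.3707) = -12.1730/-0.99236 = 12.267.
So 13 more iterations are needed.

13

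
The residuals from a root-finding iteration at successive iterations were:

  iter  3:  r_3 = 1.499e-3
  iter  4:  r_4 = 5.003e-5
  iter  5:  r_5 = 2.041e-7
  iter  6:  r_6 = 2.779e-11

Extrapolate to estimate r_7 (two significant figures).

First estimate the order: p ≈ ln(r_6/r_5) / ln(r_5/r_4) = ln(2.779e-11/2.041e-7)/ln(2.041e-7/5.003e-5) = ln(0.000136159)/ln(0.00407955) ≈ 1.6180.
Then r_7 ≈ r_6·(r_6/r_5)^p = 2.779e-11·(0.000136159)^1.6180 = 2.779e-11·5.5576e-07 ≈ 1.544e-17.

1.5e-17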